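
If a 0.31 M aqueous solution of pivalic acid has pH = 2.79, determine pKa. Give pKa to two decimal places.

[H+] = 10^(-2.79) = 1.62 × 10^-3 M
At equilibrium [HA] = 0.31 − 1.62 × 10^-3 = 3.08 × 10^-1 M
Ka = [H+][A-]/[HA] = (1.62 × 10^-3)² / 3.08 × 10^-1 = 8.52 × 10^-6
pKa = -log(8.52 × 10^-6) = 5.07

pKa = 5.07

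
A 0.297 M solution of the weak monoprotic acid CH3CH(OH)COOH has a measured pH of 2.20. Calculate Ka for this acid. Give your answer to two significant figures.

[H+] = 10^(-2.20) = 6.31 × 10^-3 M
At equilibrium [HA] = 0.297 − 6.31 × 10^-3 = 2.91 × 10^-1 M
Ka = [H+][A-]/[HA] = (6.31 × 10^-3)² / 2.91 × 10^-1 = 1.4 × 10^-4

Ka = 1.4 × 10^-4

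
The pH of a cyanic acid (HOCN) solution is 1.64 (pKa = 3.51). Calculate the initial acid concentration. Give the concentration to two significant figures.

[H+] = 10^(-1.64) = 2.29 × 10^-2 M = x
Ka = 10^(−3.51) = 3.09 × 10^-4
Ka = x²/(C₀ − x) ⇒ C₀ = x + x²/Ka
C₀ = 2.29 × 10^-2 + (2.29 × 10^-2)²/(3.09 × 10^-4) = 1.72 M

C₀ = 1.7 M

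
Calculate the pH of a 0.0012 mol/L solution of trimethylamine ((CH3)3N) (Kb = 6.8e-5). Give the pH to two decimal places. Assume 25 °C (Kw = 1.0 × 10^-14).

pH = 10.40

(CH3)3N + H2O ⇌ (CH3)3NH+ + OH-
Kb = [OH-]²/(0.0012 − [OH-]) = 6.8 × 10^-5
The 5% rule fails; solving [OH-]² + Kb·[OH-] − Kb·C₀ = 0 exactly:
[OH-] = [−6.8e-05 + √(6.8e-05² + 3.26e-07)]/2 = 2.54 × 10^-4 M
pOH = −log(2.54 × 10^-4) = 3.60; pH = 14.00 − 3.60 = 10.40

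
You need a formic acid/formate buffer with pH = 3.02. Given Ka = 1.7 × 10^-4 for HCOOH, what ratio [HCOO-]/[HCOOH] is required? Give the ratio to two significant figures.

pKa = -log(1.7 × 10^-4) = 3.770
pH = pKa + log(r) ⇒ log(r) = 3.02 − 3.770 = -0.750
r = [HCOO-]/[HCOOH] = 10^(-0.750) = 0.178

ratio = 0.18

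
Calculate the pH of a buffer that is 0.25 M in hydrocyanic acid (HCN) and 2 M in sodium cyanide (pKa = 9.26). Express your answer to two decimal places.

pH = pKa + log([A⁻]/[HA]) = 9.26 + log(2/0.25)
pH = 9.26 + (+0.903) = 10.16

pH = 10.16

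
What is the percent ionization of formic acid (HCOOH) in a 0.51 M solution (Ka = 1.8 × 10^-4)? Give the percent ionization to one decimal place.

1.9%

HCOOH ⇌ HCOO- + H+; let x = [H+] at equilibrium.
x ≈ √(Ka·C₀) = √(1.8 × 10^-4 × 0.51) = 9.58 × 10^-3 M
Fraction ionized = 9.58 × 10^-3 / 0.51 = 0.0188 → 1.9%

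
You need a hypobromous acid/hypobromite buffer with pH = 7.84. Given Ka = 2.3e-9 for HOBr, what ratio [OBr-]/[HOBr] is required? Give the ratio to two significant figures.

pKa = -log(2.3 × 10^-9) = 8.638
pH = pKa + log(r) ⇒ log(r) = 7.84 − 8.638 = -0.798
r = [OBr-]/[HOBr] = 10^(-0.798) = 0.159

ratio = 0.16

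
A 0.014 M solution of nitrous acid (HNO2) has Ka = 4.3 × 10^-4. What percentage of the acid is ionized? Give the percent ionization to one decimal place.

HNO2 ⇌ NO2- + H+; let x = [H+] at equilibrium.
Solve x² + 0.00043x − 6.02e-06 = 0 → x = 2.25 × 10^-3 M
Fraction ionized = 2.25 × 10^-3 / 0.014 = 0.1607 → 16.1%

16.1%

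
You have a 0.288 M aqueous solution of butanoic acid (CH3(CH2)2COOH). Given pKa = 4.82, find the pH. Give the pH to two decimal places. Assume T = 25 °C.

CH3(CH2)2COOH ⇌ CH3(CH2)2COO- + H+
Ka = 10^(−4.82) = 1.51 × 10^-5
Let x = [H+] at equilibrium. Ka = x²/(0.288 − x).
Since Ka ≪ C₀, x ≈ √(Ka·C₀) = 2.09 × 10^-3 M.
Check: 0.72% ionized — well under 5%, approximation valid.
pH = −log(2.09 × 10^-3) = 2.68

pH = 2.68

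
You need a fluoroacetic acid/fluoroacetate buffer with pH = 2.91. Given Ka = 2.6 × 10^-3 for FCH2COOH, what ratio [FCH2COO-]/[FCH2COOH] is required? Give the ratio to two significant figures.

pKa = -log(2.6 × 10^-3) = 2.585
pH = pKa + log(r) ⇒ log(r) = 2.91 − 2.585 = +0.325
r = [FCH2COO-]/[FCH2COOH] = 10^(+0.325) = 2.11

ratio = 2.1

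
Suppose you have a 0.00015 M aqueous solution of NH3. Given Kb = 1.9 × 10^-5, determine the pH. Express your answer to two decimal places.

NH3 + H2O ⇌ NH4+ + OH-
From the ICE table, Kb = x²/(0.00015 − x) = 1.9 × 10^-5.
x is not negligible relative to C₀; solve x² + 1.9e-05·x − 2.85e-09 = 0.
x = (−Kb + √(Kb² + 4·Kb·C₀))/2 = 4.47 × 10^-5 M
pOH = −log(4.47 × 10^-5) = 4.35; pH = 14.00 − 4.35 = 9.65

pH = 9.65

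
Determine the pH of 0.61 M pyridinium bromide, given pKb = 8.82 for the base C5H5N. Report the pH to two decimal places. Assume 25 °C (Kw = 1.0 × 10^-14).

pH = 2.70

C5H5NH+ is the conjugate acid of the weak base C5H5N.
Kb = 10^(−8.82) = 1.51 × 10^-9
Ka = Kw/Kb = 1.0×10^-14 / 1.51 × 10^-9 = 6.62 × 10^-6
Let x = [H+] at equilibrium. Ka = x²/(0.61 − x).
Since Ka ≪ C₀, x ≈ √(Ka·C₀) = 2.01 × 10^-3 M.
Check: 0.33% ionized — well under 5%, approximation valid.
pH = −log(2.01 × 10^-3) = 2.70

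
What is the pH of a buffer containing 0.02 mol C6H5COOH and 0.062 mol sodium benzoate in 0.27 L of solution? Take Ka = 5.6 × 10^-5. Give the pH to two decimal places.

pH = 4.74

pKa = −log(5.6 × 10^-5) = 4.252
Henderson–Hasselbalch: pH = pKa + log([C6H5COO-]/[C6H5COOH]) = 4.252 + log(0.062/0.02)
pH = 4.252 + (+0.491) = 4.74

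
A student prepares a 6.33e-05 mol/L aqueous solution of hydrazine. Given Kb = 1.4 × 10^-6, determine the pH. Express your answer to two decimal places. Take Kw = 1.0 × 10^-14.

pH = 8.94

N2H4 + H2O ⇌ N2H5+ + OH-
From the ICE table, Kb = [OH-]²/(6.33e-05 − [OH-]) = 1.4 × 10^-6.
[OH-] is not negligible relative to C₀; solve [OH-]² + 1.4e-06·[OH-] − 8.86e-11 = 0.
[OH-] = [−1.4e-06 + √(1.4e-06² + 3.54e-10)]/2 = 8.74 × 10^-6 M
pOH = 5.06, so pH = 14.00 − pOH = 8.94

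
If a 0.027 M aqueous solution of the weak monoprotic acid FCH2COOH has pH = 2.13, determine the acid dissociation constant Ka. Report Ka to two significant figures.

Ka = 2.8 × 10^-3

[H+] = 10^(-2.13) = 7.41 × 10^-3 M
At equilibrium [HA] = 0.027 − 7.41 × 10^-3 = 1.96 × 10^-2 M
Ka = [H+][A-]/[HA] = (7.41 × 10^-3)² / 1.96 × 10^-2 = 2.8 × 10^-3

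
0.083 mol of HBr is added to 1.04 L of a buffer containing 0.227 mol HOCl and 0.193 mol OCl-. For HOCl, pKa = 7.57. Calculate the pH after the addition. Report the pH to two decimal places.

pH = 7.12

After neutralization: n(HOCl) = 0.31 mol, n(OCl-) = 0.11 mol.
pH = pKa + log([A⁻]/[HA]) = 7.57 + log(0.11/0.31) = 7.57 -0.450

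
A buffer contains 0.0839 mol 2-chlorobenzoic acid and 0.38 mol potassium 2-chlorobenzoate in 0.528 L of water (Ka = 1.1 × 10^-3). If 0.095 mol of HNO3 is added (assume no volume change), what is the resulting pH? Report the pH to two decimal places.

pH = 3.16

Added H+ converts ClC6H4COO- to ClC6H4COOH: ClC6H4COOH → 0.179 mol, ClC6H4COO- → 0.285 mol.
pKa = −log(1.1 × 10^-3) = 2.959
pH = pKa + log([A⁻]/[HA]) = 2.959 + log(0.285/0.179) = 2.959 +0.202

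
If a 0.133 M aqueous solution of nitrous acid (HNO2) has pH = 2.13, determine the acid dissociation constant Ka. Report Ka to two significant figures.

Ka = 4.4 × 10^-4

[H+] = 10^(-2.13) = 7.41 × 10^-3 M
At equilibrium [HA] = 0.133 − 7.41 × 10^-3 = 1.26 × 10^-1 M
Ka = [H+][A-]/[HA] = (7.41 × 10^-3)² / 1.26 × 10^-1 = 4.4 × 10^-4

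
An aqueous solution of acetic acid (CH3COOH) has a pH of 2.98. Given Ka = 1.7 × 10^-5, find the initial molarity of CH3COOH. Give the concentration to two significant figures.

C₀ = 6.6 × 10^-2 M

[H+] = 10^(-2.98) = 1.05 × 10^-3 M = x
Ka = x²/(C₀ − x) ⇒ C₀ = x + x²/Ka
C₀ = 1.05 × 10^-3 + (1.05 × 10^-3)²/(1.7 × 10^-5) = 6.59 × 10^-2 M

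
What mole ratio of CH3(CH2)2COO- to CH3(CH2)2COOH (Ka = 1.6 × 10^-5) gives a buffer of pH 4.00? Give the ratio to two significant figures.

ratio = 0.16

pKa = -log(1.6 × 10^-5) = 4.796
pH = pKa + log(r) ⇒ log(r) = 4.00 − 4.796 = -0.796
r = [CH3(CH2)2COO-]/[CH3(CH2)2COOH] = 10^(-0.796) = 0.16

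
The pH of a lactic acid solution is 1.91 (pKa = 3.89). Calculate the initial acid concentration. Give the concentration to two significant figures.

[H+] = 10^(-1.91) = 1.23 × 10^-2 M = x
Ka = 10^(−3.89) = 1.29 × 10^-4
Ka = x²/(C₀ − x) ⇒ C₀ = x + x²/Ka
C₀ = 1.23 × 10^-2 + (1.23 × 10^-2)²/(1.29 × 10^-4) = 1.19 M

C₀ = 1.2 M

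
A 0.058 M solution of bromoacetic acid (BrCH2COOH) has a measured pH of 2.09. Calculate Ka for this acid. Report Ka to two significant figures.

[H+] = 10^(-2.09) = 8.13 × 10^-3 M
At equilibrium [HA] = 0.058 − 8.13 × 10^-3 = 4.99 × 10^-2 M
Ka = [H+][A-]/[HA] = (8.13 × 10^-3)² / 4.99 × 10^-2 = 1.3 × 10^-3

Ka = 1.3 × 10^-3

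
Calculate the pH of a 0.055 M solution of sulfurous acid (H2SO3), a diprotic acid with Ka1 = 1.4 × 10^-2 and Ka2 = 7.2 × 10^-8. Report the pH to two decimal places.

Ka1 ≫ Ka2, so treat the first dissociation as the only significant source of H+.
Ka1 = x²/(0.055 − x) = 1.4 × 10^-2
Solving the quadratic: x = (−Ka1 + √(Ka1² + 4·Ka1·C₀))/2 = 2.16 × 10^-2 M
pH = −log(2.16 × 10^-2) = 1.67

pH = 1.67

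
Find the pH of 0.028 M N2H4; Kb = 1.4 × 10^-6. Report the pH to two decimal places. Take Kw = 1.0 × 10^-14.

pH = 10.30

N2H4 + H2O ⇌ N2H5+ + OH-
Kb = [OH-]²/(0.028 − [OH-]) = 1.4 × 10^-6
Assume [OH-] ≪ 0.028: [OH-] ≈ √(1.4 × 10^-6 × 0.028) = 1.98 × 10^-4 M
([OH-]/C₀ = 0.71% < 5%, so the approximation holds.)
pOH = −log(1.98 × 10^-4) = 3.70; pH = 14.00 − 3.70 = 10.30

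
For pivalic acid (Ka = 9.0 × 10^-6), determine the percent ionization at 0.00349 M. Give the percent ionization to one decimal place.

5.0%

(CH3)3CCOOH ⇌ (CH3)3CCOO- + H+; let x = [H+] at equilibrium.
Solve x² + 9e-06x − 3.14e-08 = 0 → x = 1.73 × 10^-4 M
Fraction ionized = 1.73 × 10^-4 / 0.00349 = 0.0496 → 5.0%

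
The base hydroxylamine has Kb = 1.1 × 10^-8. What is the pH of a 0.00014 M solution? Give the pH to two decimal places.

NH2OH + H2O ⇌ NH3OH+ + OH-
Let x = [OH-] at equilibrium. Kb = x²/(0.00014 − x).
Assume x ≪ 0.00014: x ≈ √(1.1 × 10^-8 × 0.00014) = 1.24 × 10^-6 M
pOH = −log(1.24 × 10^-6) = 5.91; pH = 14.00 − 5.91 = 8.09

pH = 8.09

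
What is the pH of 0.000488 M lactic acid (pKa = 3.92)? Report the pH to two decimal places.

pH = 3.72

CH3CH(OH)COOH ⇌ CH3CH(OH)COO- + H+
Ka = 10^(−3.92) = 1.20 × 10^-4
Ka = [H+]²/(0.000488 − [H+]) = 1.20 × 10^-4
The 5% rule fails; solving [H+]² + Ka·[H+] − Ka·C₀ = 0 exactly:
[H+] = [−0.00012 + √(0.00012² + 2.34e-07)]/2 = 1.89 × 10^-4 M
pH = −log(1.89 × 10^-4) = 3.72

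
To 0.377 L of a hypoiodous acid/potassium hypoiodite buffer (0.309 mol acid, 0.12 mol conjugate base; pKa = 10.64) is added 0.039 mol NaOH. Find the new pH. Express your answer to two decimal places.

pH = 10.41

OH- converts HOI to OI-: HOI → 0.27 mol, OI- → 0.159 mol.
Henderson–Hasselbalch with mole ratio 0.159/0.27: pH = 10.64 + (-0.230)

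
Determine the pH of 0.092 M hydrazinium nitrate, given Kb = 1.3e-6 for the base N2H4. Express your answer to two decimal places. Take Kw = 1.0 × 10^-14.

pH = 4.58

N2H5+ is the conjugate acid of the weak base N2H4.
Ka = Kw/Kb = 1.0×10^-14 / 1.3 × 10^-6 = 7.69 × 10^-9
Ka = [H+]²/(0.092 − [H+]) = 7.69 × 10^-9
Assume [H+] ≪ 0.092: [H+] ≈ √(7.69 × 10^-9 × 0.092) = 2.66 × 10^-5 M
Check: 0.029% ionized — well under 5%, approximation valid.
pH = −log(2.66 × 10^-5) = 4.58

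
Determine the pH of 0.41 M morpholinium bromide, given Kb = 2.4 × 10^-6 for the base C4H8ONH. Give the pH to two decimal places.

C4H8ONH2+ is the conjugate acid of the weak base C4H8ONH.
Ka = Kw/Kb = 1.0×10^-14 / 2.4 × 10^-6 = 4.17 × 10^-9
Ka = x²/(0.41 − x) = 4.17 × 10^-9
Neglecting x in the denominator: x = √(4.17 × 10^-9 × 0.41) = 4.13 × 10^-5 M
(x/C₀ = 0.01% < 5%, so the approximation holds.)
pH = −log[H+] = −log(4.13 × 10^-5) = 4.38

pH = 4.38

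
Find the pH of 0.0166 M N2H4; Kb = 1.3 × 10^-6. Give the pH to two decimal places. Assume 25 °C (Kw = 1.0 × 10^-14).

N2H4 + H2O ⇌ N2H5+ + OH-
Let x = [OH-] at equilibrium. Kb = x²/(0.0166 − x).
Since Kb ≪ C₀, x ≈ √(Kb·C₀) = 1.47 × 10^-4 M.
pOH = 3.83, so pH = 14.00 − pOH = 10.17

pH = 10.17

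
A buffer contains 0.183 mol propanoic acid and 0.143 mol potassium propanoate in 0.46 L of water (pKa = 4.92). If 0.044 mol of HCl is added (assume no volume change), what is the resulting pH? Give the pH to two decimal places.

pH = 4.56

Added H+ converts CH3CH2COO- to CH3CH2COOH: CH3CH2COOH → 0.227 mol, CH3CH2COO- → 0.099 mol.
pH = pKa + log([A⁻]/[HA]) = 4.92 + log(0.099/0.227) = 4.92 -0.360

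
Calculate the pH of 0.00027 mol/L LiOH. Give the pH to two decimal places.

LiOH is a strong base; [OH-] = 0.00027 M.
pOH = -log(0.00027) = 3.57
pH = 14.00 - 3.57 = 10.43

pH = 10.43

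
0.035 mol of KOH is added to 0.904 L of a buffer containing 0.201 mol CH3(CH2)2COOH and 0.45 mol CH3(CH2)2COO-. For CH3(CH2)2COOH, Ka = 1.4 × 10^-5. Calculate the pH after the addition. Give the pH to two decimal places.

After neutralization: n(CH3(CH2)2COOH) = 0.166 mol, n(CH3(CH2)2COO-) = 0.485 mol.
pKa = −log(1.4 × 10^-5) = 4.854
pH = pKa + log([A⁻]/[HA]) = 4.854 + log(0.485/0.166) = 4.854 +0.466

pH = 5.32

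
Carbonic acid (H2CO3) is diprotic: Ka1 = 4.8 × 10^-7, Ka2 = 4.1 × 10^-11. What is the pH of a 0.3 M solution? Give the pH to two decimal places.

pH = 3.42

Ka1 ≫ Ka2, so treat the first dissociation as the only significant source of H+.
Ka1 = x²/(0.3 − x) = 4.8 × 10^-7
x ≈ √(4.8 × 10^-7 × 0.3) = 3.79 × 10^-4 M
pH = −log(3.79 × 10^-4) = 3.42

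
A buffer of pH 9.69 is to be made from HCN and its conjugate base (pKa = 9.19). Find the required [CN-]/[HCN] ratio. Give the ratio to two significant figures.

pH = pKa + log(r) ⇒ log(r) = 9.69 − 9.19 = +0.50
r = [CN-]/[HCN] = 10^(+0.50) = 3.16

ratio = 3.2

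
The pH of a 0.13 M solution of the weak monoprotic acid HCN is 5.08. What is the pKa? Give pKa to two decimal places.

pKa = 9.27

[H+] = 10^(-5.08) = 8.32 × 10^-6 M
At equilibrium [HA] = 0.13 − 8.32 × 10^-6 = 1.30 × 10^-1 M
Ka = [H+][A-]/[HA] = (8.32 × 10^-6)² / 1.30 × 10^-1 = 5.32 × 10^-10
pKa = -log(5.32 × 10^-10) = 9.27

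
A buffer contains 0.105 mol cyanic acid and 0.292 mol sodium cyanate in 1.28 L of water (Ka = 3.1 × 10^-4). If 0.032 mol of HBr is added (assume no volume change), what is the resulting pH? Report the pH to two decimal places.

Added H+ converts OCN- to HOCN: HOCN → 0.137 mol, OCN- → 0.26 mol.
pKa = −log(3.1 × 10^-4) = 3.509
pH = pKa + log(n_OCN-/n_HOCN) = 3.509 + log(0.26/0.137) = 3.509 + (+0.278)

pH = 3.79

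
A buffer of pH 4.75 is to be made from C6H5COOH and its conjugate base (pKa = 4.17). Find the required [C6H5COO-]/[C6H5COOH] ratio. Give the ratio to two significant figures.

pH = pKa + log(r) ⇒ log(r) = 4.75 − 4.17 = +0.58
r = [C6H5COO-]/[C6H5COOH] = 10^(+0.58) = 3.8

ratio = 3.8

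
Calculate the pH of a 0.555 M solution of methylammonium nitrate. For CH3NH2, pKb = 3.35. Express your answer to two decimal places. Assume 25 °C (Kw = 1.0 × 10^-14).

CH3NH3+ is the conjugate acid of the weak base CH3NH2.
Kb = 10^(−3.35) = 4.47 × 10^-4
Ka = Kw/Kb = 1.0×10^-14 / 4.47 × 10^-4 = 2.24 × 10^-11
From the ICE table, Ka = x²/(0.555 − x) = 2.24 × 10^-11.
Since Ka ≪ C₀, x ≈ √(Ka·C₀) = 3.53 × 10^-6 M.
pH = −log(3.53 × 10^-6) = 5.45

pH = 5.45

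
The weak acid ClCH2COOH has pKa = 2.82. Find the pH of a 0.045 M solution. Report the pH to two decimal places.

ClCH2COOH ⇌ ClCH2COO- + H+
Ka = 10^(−2.82) = 1.51 × 10^-3
Ka = x²/(0.045 − x) = 1.51 × 10^-3
x is not negligible relative to C₀; solve x² + 0.00151·x − 6.79e-05 = 0.
x = [−0.00151 + √(0.00151² + 0.000272)]/2 = 7.52 × 10^-3 M
pH = −log[H+] = −log(7.52 × 10^-3) = 2.12

pH = 2.12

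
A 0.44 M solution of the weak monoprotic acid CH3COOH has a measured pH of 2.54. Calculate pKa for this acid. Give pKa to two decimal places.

[H+] = 10^(-2.54) = 2.88 × 10^-3 M
At equilibrium [HA] = 0.44 − 2.88 × 10^-3 = 4.37 × 10^-1 M
Ka = [H+][A-]/[HA] = (2.88 × 10^-3)² / 4.37 × 10^-1 = 1.90 × 10^-5
pKa = -log(1.90 × 10^-5) = 4.72

pKa = 4.72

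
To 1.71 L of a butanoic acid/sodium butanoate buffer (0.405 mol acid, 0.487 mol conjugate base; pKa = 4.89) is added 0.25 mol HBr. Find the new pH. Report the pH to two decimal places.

pH = 4.45

Added H+ converts CH3(CH2)2COO- to CH3(CH2)2COOH: CH3(CH2)2COOH → 0.655 mol, CH3(CH2)2COO- → 0.237 mol.
Henderson–Hasselbalch with mole ratio 0.237/0.655: pH = 4.89 + (-0.441)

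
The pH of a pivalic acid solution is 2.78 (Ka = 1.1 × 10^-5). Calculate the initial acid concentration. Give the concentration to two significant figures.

[H+] = 10^(-2.78) = 1.66 × 10^-3 M = x
Ka = x²/(C₀ − x) ⇒ C₀ = x + x²/Ka
C₀ = 1.66 × 10^-3 + (1.66 × 10^-3)²/(1.1 × 10^-5) = 2.52 × 10^-1 M

C₀ = 2.5 × 10^-1 M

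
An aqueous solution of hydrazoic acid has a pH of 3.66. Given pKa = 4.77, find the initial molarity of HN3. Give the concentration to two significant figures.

C₀ = 3.0 × 10^-3 M

[H+] = 10^(-3.66) = 2.19 × 10^-4 M = x
Ka = 10^(−4.77) = 1.70 × 10^-5
Ka = x²/(C₀ − x) ⇒ C₀ = x + x²/Ka
C₀ = 2.19 × 10^-4 + (2.19 × 10^-4)²/(1.70 × 10^-5) = 3.04 × 10^-3 M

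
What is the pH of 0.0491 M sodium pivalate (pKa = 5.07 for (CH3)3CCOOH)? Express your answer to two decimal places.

(CH3)3CCOO- is the conjugate base of the weak acid (CH3)3CCOOH.
Ka = 10^(−5.07) = 8.51 × 10^-6
Kb = Kw/Ka = 1.0×10^-14 / 8.51 × 10^-6 = 1.18 × 10^-9
Kb = [OH-]²/(0.0491 − [OH-]) = 1.18 × 10^-9
Since Kb ≪ C₀, [OH-] ≈ √(Kb·C₀) = 7.61 × 10^-6 M.
([OH-]/C₀ = 0.016% < 5%, so the approximation holds.)
pOH = −log(7.61 × 10^-6) = 5.12; pH = 14.00 − 5.12 = 8.88

pH = 8.88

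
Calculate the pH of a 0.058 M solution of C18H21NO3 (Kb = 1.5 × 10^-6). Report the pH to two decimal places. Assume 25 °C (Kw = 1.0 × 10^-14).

pH = 10.47

C18H21NO3 + H2O ⇌ C18H22NO3+ + OH-
Kb = [OH-]²/(0.058 − [OH-]) = 1.5 × 10^-6
Assume [OH-] ≪ 0.058: [OH-] ≈ √(1.5 × 10^-6 × 0.058) = 2.95 × 10^-4 M
Check: 0.51% ionized — well under 5%, approximation valid.
pOH = 3.53, so pH = 14.00 − pOH = 10.47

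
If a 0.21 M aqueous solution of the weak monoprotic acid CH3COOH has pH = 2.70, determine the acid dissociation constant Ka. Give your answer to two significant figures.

[H+] = 10^(-2.70) = 2.00 × 10^-3 M
At equilibrium [HA] = 0.21 − 2.00 × 10^-3 = 2.08 × 10^-1 M
Ka = [H+][A-]/[HA] = (2.00 × 10^-3)² / 2.08 × 10^-1 = 1.9 × 10^-5

Ka = 1.9 × 10^-5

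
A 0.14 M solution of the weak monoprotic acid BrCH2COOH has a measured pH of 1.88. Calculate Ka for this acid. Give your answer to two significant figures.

Ka = 1.4 × 10^-3

[H+] = 10^(-1.88) = 1.32 × 10^-2 M
At equilibrium [HA] = 0.14 − 1.32 × 10^-2 = 1.27 × 10^-1 M
Ka = [H+][A-]/[HA] = (1.32 × 10^-2)² / 1.27 × 10^-1 = 1.4 × 10^-3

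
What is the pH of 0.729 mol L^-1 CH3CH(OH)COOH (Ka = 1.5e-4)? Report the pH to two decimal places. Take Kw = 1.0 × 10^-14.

CH3CH(OH)COOH ⇌ CH3CH(OH)COO- + H+
Ka = [H+]²/(0.729 − [H+]) = 1.5 × 10^-4
Since Ka ≪ C₀, [H+] ≈ √(Ka·C₀) = 1.05 × 10^-2 M.
pH = −log[H+] = −log(1.05 × 10^-2) = 1.98

pH = 1.98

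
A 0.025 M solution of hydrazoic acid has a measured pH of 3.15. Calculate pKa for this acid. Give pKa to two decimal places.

pKa = 4.69

[H+] = 10^(-3.15) = 7.08 × 10^-4 M
At equilibrium [HA] = 0.025 − 7.08 × 10^-4 = 2.43 × 10^-2 M
Ka = [H+][A-]/[HA] = (7.08 × 10^-4)² / 2.43 × 10^-2 = 2.06 × 10^-5
pKa = -log(2.06 × 10^-5) = 4.69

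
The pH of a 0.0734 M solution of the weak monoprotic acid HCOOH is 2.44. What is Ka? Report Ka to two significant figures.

[H+] = 10^(-2.44) = 3.63 × 10^-3 M
At equilibrium [HA] = 0.0734 − 3.63 × 10^-3 = 6.98 × 10^-2 M
Ka = [H+][A-]/[HA] = (3.63 × 10^-3)² / 6.98 × 10^-2 = 1.9 × 10^-4

Ka = 1.9 × 10^-4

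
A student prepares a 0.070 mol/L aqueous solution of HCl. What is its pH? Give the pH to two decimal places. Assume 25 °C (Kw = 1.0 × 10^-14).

HCl is a strong acid and dissociates completely, so [H+] = 0.070 M.
pH = -log(0.07) = 1.15

pH = 1.15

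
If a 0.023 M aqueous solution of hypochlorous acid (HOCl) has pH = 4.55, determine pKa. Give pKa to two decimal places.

[H+] = 10^(-4.55) = 2.82 × 10^-5 M
At equilibrium [HA] = 0.023 − 2.82 × 10^-5 = 2.30 × 10^-2 M
Ka = [H+][A-]/[HA] = (2.82 × 10^-5)² / 2.30 × 10^-2 = 3.46 × 10^-8
pKa = -log(3.46 × 10^-8) = 7.46

pKa = 7.46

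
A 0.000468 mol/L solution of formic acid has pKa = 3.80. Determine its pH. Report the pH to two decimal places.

pH = 3.69

HCOOH ⇌ HCOO- + H+
Ka = 10^(−3.80) = 1.58 × 10^-4
From the ICE table, Ka = [H+]²/(0.000468 − [H+]) = 1.58 × 10^-4.
Here C₀/Ka ≈ 2.96, so the small-[H+] approximation fails. Use the quadratic:
[H+] = (−Ka + √(Ka² + 4·Ka·C₀))/2 = 2.04 × 10^-4 M
pH = −log(2.04 × 10^-4) = 3.69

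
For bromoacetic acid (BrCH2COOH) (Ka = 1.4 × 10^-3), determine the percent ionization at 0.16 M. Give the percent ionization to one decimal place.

BrCH2COOH ⇌ BrCH2COO- + H+; let x = [H+] at equilibrium.
Solve x² + 0.0014x − 0.000224 = 0 → x = 1.43 × 10^-2 M
% ionization = x/C₀ × 100% = 1.43 × 10^-2/0.16 × 100% = 8.9%

8.9%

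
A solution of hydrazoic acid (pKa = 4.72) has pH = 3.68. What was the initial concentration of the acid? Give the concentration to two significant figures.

[H+] = 10^(-3.68) = 2.09 × 10^-4 M = x
Ka = 10^(−4.72) = 1.91 × 10^-5
Ka = x²/(C₀ − x) ⇒ C₀ = x + x²/Ka
C₀ = 2.09 × 10^-4 + (2.09 × 10^-4)²/(1.91 × 10^-5) = 2.50 × 10^-3 M

C₀ = 2.5 × 10^-3 M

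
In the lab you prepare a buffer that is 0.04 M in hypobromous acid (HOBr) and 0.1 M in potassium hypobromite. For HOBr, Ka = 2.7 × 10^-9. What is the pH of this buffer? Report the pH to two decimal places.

pKa = −log(2.7 × 10^-9) = 8.569
pH = pKa + log([A⁻]/[HA]) = 8.569 + log(0.1/0.04)
pH = 8.569 + (+0.398) = 8.97

pH = 8.97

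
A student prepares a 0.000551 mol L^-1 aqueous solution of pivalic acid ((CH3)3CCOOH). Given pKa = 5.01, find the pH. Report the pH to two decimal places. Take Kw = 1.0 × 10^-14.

pH = 4.16

(CH3)3CCOOH ⇌ (CH3)3CCOO- + H+
Ka = 10^(−5.01) = 9.77 × 10^-6
Ka = x²/(0.000551 − x) = 9.77 × 10^-6
The 5% rule fails; solving x² + Ka·x − Ka·C₀ = 0 exactly:
x = (−Ka + √(Ka² + 4·Ka·C₀))/2 = 6.86 × 10^-5 M
pH = −log(6.86 × 10^-5) = 4.16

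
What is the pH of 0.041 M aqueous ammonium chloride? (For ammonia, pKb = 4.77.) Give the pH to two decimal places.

NH4+ is the conjugate acid of the weak base NH3.
Kb = 10^(−4.77) = 1.70 × 10^-5
Ka = Kw/Kb = 1.0×10^-14 / 1.70 × 10^-5 = 5.88 × 10^-10
Let x = [H+] at equilibrium. Ka = x²/(0.041 − x).
Neglecting x in the denominator: x = √(5.88 × 10^-10 × 0.041) = 4.91 × 10^-6 M
(x/C₀ = 0.012% < 5%, so the approximation holds.)
pH = −log(4.91 × 10^-6) = 5.31

pH = 5.31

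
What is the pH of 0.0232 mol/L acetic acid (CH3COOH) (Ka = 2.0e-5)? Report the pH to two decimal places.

pH = 3.17

CH3COOH ⇌ CH3COO- + H+
Ka = [H+]²/(0.0232 − [H+]) = 2.0 × 10^-5
Neglecting [H+] in the denominator: [H+] = √(2.0 × 10^-5 × 0.0232) = 6.81 × 10^-4 M
Check: 2.9% ionized — well under 5%, approximation valid.
pH = −log(6.81 × 10^-4) = 3.17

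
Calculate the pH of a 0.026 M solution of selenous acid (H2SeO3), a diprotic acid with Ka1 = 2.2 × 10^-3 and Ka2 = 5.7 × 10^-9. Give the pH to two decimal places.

pH = 2.18

Ka1 ≫ Ka2, so treat the first dissociation as the only significant source of H+.
Ka1 = x²/(0.026 − x) = 2.2 × 10^-3
Solving the quadratic: x = (−Ka1 + √(Ka1² + 4·Ka1·C₀))/2 = 6.54 × 10^-3 M
pH = −log(6.54 × 10^-3) = 2.18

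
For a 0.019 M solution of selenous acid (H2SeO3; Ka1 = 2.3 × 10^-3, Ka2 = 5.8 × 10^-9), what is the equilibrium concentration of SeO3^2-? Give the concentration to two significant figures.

First ionization gives [H+] ≈ [HSeO3-] = 5.56 × 10^-3 M.
Second step: Ka2 = [H+][SeO3^2-]/[HSeO3-] ≈ [SeO3^2-] (since [H+] ≈ [HSeO3-]).
So [SeO3^2-] ≈ Ka2.

5.8 × 10^-9 M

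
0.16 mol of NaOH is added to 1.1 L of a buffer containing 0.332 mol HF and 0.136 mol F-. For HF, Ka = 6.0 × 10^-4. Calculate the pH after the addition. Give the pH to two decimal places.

pH = 3.46

After neutralization: n(HF) = 0.172 mol, n(F-) = 0.296 mol.
pKa = −log(6.0 × 10^-4) = 3.222
pH = pKa + log([A⁻]/[HA]) = 3.222 + log(0.296/0.172) = 3.222 +0.236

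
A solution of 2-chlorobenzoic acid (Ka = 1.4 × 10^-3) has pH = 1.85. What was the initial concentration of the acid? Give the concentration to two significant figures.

[H+] = 10^(-1.85) = 1.41 × 10^-2 M = x
Ka = x²/(C₀ − x) ⇒ C₀ = x + x²/Ka
C₀ = 1.41 × 10^-2 + (1.41 × 10^-2)²/(1.4 × 10^-3) = 1.56 × 10^-1 M

C₀ = 1.6 × 10^-1 M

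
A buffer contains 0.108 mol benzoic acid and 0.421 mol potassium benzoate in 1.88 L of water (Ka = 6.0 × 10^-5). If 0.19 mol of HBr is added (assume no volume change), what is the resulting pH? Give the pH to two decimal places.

pH = 4.11

Added H+ converts C6H5COO- to C6H5COOH: C6H5COOH → 0.298 mol, C6H5COO- → 0.231 mol.
pKa = −log(6.0 × 10^-5) = 4.222
Henderson–Hasselbalch with mole ratio 0.231/0.298: pH = 4.222 + (-0.111)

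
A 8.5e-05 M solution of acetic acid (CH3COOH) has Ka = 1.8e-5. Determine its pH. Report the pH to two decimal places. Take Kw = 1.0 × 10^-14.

CH3COOH ⇌ CH3COO- + H+
From the ICE table, Ka = [H+]²/(8.5e-05 − [H+]) = 1.8 × 10^-5.
Here C₀/Ka ≈ 4.72, so the small-[H+] approximation fails. Use the quadratic:
[H+] = (−Ka + √(Ka² + 4·Ka·C₀))/2 = 3.11 × 10^-5 M
pH = −log(3.11 × 10^-5) = 4.51

pH = 4.51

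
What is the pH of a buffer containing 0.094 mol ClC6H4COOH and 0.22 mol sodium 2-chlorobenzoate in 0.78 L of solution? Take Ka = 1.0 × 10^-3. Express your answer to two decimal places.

pKa = −log(1.0 × 10^-3) = 3.000
pH = pKa + log([A⁻]/[HA]) = 3.000 + log(0.22/0.094)
pH = 3.000 + (+0.369) = 3.37

pH = 3.37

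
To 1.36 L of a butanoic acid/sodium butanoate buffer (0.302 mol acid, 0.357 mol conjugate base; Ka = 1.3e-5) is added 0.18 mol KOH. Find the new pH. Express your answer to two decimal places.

OH- converts CH3(CH2)2COOH to CH3(CH2)2COO-: CH3(CH2)2COOH → 0.122 mol, CH3(CH2)2COO- → 0.537 mol.
pKa = −log(1.3 × 10^-5) = 4.886
pH = pKa + log(n_CH3(CH2)2COO-/n_CH3(CH2)2COOH) = 4.886 + log(0.537/0.122) = 4.886 + (+0.644)

pH = 5.53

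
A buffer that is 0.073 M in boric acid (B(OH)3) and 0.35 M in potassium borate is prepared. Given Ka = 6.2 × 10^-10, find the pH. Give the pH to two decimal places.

pH = 9.89

pKa = −log(6.2 × 10^-10) = 9.208
pH = pKa + log([A⁻]/[HA]) = 9.208 + log(0.35/0.073)
pH = 9.208 + (+0.681) = 9.89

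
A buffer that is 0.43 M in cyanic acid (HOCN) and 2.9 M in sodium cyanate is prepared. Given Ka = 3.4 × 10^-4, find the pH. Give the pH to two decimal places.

pH = 4.30

pKa = −log(3.4 × 10^-4) = 3.469
Henderson–Hasselbalch: pH = pKa + log([OCN-]/[HOCN]) = 3.469 + log(2.9/0.43)
pH = 3.469 + (+0.829) = 4.30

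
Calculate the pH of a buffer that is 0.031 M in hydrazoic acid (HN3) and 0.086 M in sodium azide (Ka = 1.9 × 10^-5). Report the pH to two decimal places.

pH = 5.16

pKa = −log(1.9 × 10^-5) = 4.721
Using pH = pKa + log([base]/[acid]) with [base]/[acid] = 0.086/0.031:
pH = 4.721 + (+0.443) = 5.16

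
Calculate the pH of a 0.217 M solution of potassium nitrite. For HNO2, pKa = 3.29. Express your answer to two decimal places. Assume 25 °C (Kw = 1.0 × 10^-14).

pH = 8.31

NO2- is the conjugate base of the weak acid HNO2.
Ka = 10^(−3.29) = 5.13 × 10^-4
Kb = Kw/Ka = 1.0×10^-14 / 5.13 × 10^-4 = 1.95 × 10^-11
From the ICE table, Kb = x²/(0.217 − x) = 1.95 × 10^-11.
Assume x ≪ 0.217: x ≈ √(1.95 × 10^-11 × 0.217) = 2.06 × 10^-6 M
Check: 0.00095% ionized — well under 5%, approximation valid.
pOH = −log(2.06 × 10^-6) = 5.69; pH = 14.00 − 5.69 = 8.31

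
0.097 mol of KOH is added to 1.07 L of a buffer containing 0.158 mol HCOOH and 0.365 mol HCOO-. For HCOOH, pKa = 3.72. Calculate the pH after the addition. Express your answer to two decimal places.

pH = 4.60

After neutralization: n(HCOOH) = 0.061 mol, n(HCOO-) = 0.462 mol.
pH = pKa + log([A⁻]/[HA]) = 3.72 + log(0.462/0.061) = 3.72 +0.879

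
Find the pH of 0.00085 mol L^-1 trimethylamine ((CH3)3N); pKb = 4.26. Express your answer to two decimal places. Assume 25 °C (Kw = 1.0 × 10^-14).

pH = 10.28

(CH3)3N + H2O ⇌ (CH3)3NH+ + OH-
Kb = 10^(−4.26) = 5.50 × 10^-5
From the ICE table, Kb = [OH-]²/(0.00085 − [OH-]) = 5.50 × 10^-5.
[OH-] is not negligible relative to C₀; solve [OH-]² + 5.5e-05·[OH-] − 4.67e-08 = 0.
[OH-] = (−Kb + √(Kb² + 4·Kb·C₀))/2 = 1.90 × 10^-4 M
pOH = 3.72, so pH = 14.00 − pOH = 10.28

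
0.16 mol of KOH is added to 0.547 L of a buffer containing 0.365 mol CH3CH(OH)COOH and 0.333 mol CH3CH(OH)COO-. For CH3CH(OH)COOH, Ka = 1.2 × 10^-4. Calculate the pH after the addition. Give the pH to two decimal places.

pH = 4.30

OH- converts CH3CH(OH)COOH to CH3CH(OH)COO-: CH3CH(OH)COOH → 0.205 mol, CH3CH(OH)COO- → 0.493 mol.
pKa = −log(1.2 × 10^-4) = 3.921
Henderson–Hasselbalch with mole ratio 0.493/0.205: pH = 3.921 + (+0.381)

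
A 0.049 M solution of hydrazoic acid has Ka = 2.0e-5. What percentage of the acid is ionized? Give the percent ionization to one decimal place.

2.0%

HN3 ⇌ N3- + H+; let x = [H+] at equilibrium.
x ≈ √(Ka·C₀) = √(2.0 × 10^-5 × 0.049) = 9.90 × 10^-4 M
Fraction ionized = 9.90 × 10^-4 / 0.049 = 0.0202 → 2.0%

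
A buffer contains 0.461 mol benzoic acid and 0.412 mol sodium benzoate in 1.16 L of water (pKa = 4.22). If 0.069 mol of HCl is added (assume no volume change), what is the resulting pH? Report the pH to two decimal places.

pH = 4.03

After neutralization: n(C6H5COOH) = 0.53 mol, n(C6H5COO-) = 0.343 mol.
pH = pKa + log([A⁻]/[HA]) = 4.22 + log(0.343/0.53) = 4.22 -0.189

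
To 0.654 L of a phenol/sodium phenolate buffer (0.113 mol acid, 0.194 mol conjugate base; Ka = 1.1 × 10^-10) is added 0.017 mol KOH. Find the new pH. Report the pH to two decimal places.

OH- converts C6H5OH to C6H5O-: C6H5OH → 0.096 mol, C6H5O- → 0.211 mol.
pKa = −log(1.1 × 10^-10) = 9.959
Henderson–Hasselbalch with mole ratio 0.211/0.096: pH = 9.959 + (+0.342)

pH = 10.30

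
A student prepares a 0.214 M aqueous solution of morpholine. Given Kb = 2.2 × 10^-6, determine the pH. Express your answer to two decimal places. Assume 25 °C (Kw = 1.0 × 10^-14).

C4H8ONH + H2O ⇌ C4H8ONH2+ + OH-
From the ICE table, Kb = [OH-]²/(0.214 − [OH-]) = 2.2 × 10^-6.
Assume [OH-] ≪ 0.214: [OH-] ≈ √(2.2 × 10^-6 × 0.214) = 6.86 × 10^-4 M
Check: 0.32% ionized — well under 5%, approximation valid.
pOH = −log(6.86 × 10^-4) = 3.16; pH = 14.00 − 3.16 = 10.84

pH = 10.84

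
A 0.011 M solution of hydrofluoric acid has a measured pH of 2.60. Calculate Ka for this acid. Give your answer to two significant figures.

[H+] = 10^(-2.60) = 2.51 × 10^-3 M
At equilibrium [HA] = 0.011 − 2.51 × 10^-3 = 8.49 × 10^-3 M
Ka = [H+][A-]/[HA] = (2.51 × 10^-3)² / 8.49 × 10^-3 = 7.4 × 10^-4

Ka = 7.4 × 10^-4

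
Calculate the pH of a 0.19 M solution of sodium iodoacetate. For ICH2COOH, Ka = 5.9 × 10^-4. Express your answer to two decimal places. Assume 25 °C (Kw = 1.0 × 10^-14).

ICH2COO- is the conjugate base of the weak acid ICH2COOH.
Kb = Kw/Ka = 1.0×10^-14 / 5.9 × 10^-4 = 1.69 × 10^-11
Kb = [OH-]²/(0.19 − [OH-]) = 1.69 × 10^-11
Since Kb ≪ C₀, [OH-] ≈ √(Kb·C₀) = 1.79 × 10^-6 M.
([OH-]/C₀ = 0.00094% < 5%, so the approximation holds.)
pOH = −log(1.79 × 10^-6) = 5.75; pH = 14.00 − 5.75 = 8.25

pH = 8.25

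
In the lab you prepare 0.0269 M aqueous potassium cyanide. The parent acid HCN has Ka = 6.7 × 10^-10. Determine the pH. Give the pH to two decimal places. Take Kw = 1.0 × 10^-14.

pH = 10.80

CN- is the conjugate base of the weak acid HCN.
Kb = Kw/Ka = 1.0×10^-14 / 6.7 × 10^-10 = 1.49 × 10^-5
From the ICE table, Kb = x²/(0.0269 − x) = 1.49 × 10^-5.
Assume x ≪ 0.0269: x ≈ √(1.49 × 10^-5 × 0.0269) = 6.33 × 10^-4 M
Check: 2.4% ionized — well under 5%, approximation valid.
pOH = 3.20, so pH = 14.00 − pOH = 10.80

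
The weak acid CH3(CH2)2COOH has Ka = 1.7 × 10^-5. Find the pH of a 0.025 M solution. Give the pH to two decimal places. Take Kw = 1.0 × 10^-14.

pH = 3.19

CH3(CH2)2COOH ⇌ CH3(CH2)2COO- + H+
Ka = x²/(0.025 − x) = 1.7 × 10^-5
Since Ka ≪ C₀, x ≈ √(Ka·C₀) = 6.52 × 10^-4 M.
pH = −log[H+] = −log(6.52 × 10^-4) = 3.19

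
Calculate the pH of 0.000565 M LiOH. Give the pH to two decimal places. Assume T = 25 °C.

pH = 10.75

LiOH is a strong base; [OH-] = 0.000565 M.
pOH = -log(0.000565) = 3.25
pH = 14.00 - 3.25 = 10.75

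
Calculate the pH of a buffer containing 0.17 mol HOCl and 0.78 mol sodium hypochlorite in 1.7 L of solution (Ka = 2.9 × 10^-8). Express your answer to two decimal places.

pKa = −log(2.9 × 10^-8) = 7.538
pH = pKa + log([A⁻]/[HA]) = 7.538 + log(0.78/0.17)
pH = 7.538 + (+0.662) = 8.20

pH = 8.20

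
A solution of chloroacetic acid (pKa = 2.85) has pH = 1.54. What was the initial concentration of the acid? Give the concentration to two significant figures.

[H+] = 10^(-1.54) = 2.88 × 10^-2 M = x
Ka = 10^(−2.85) = 1.41 × 10^-3
Ka = x²/(C₀ − x) ⇒ C₀ = x + x²/Ka
C₀ = 2.88 × 10^-2 + (2.88 × 10^-2)²/(1.41 × 10^-3) = 6.17 × 10^-1 M

C₀ = 6.2 × 10^-1 M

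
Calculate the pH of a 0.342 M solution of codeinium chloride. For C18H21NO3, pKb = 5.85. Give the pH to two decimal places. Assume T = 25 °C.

C18H22NO3+ is the conjugate acid of the weak base C18H21NO3.
Kb = 10^(−5.85) = 1.41 × 10^-6
Ka = Kw/Kb = 1.0×10^-14 / 1.41 × 10^-6 = 7.09 × 10^-9
Let x = [H+] at equilibrium. Ka = x²/(0.342 − x).
Assume x ≪ 0.342: x ≈ √(7.09 × 10^-9 × 0.342) = 4.92 × 10^-5 M
(x/C₀ = 0.014% < 5%, so the approximation holds.)
pH = −log[H+] = −log(4.92 × 10^-5) = 4.31

pH = 4.31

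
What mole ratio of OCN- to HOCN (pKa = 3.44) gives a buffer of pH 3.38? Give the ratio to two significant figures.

pH = pKa + log(r) ⇒ log(r) = 3.38 − 3.44 = -0.06
r = [OCN-]/[HOCN] = 10^(-0.06) = 0.871

ratio = 0.87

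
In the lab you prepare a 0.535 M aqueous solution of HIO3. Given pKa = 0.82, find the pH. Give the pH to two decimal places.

pH = 0.66

HIO3 ⇌ IO3- + H+
Ka = 10^(−0.82) = 1.51 × 10^-1
Ka = [H+]²/(0.535 − [H+]) = 1.51 × 10^-1
The 5% rule fails; solving [H+]² + Ka·[H+] − Ka·C₀ = 0 exactly:
[H+] = (−Ka + √(Ka² + 4·Ka·C₀))/2 = 2.19 × 10^-1 M
pH = −log[H+] = −log(2.19 × 10^-1) = 0.66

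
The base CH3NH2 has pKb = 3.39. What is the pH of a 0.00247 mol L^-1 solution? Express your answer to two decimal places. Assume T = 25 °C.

pH = 10.91

CH3NH2 + H2O ⇌ CH3NH3+ + OH-
Kb = 10^(−3.39) = 4.07 × 10^-4
Let x = [OH-] at equilibrium. Kb = x²/(0.00247 − x).
x is not negligible relative to C₀; solve x² + 0.000407·x − 1.01e-06 = 0.
x = (−Kb + √(Kb² + 4·Kb·C₀))/2 = 8.20 × 10^-4 M
pOH = −log(8.20 × 10^-4) = 3.09; pH = 14.00 − 3.09 = 10.91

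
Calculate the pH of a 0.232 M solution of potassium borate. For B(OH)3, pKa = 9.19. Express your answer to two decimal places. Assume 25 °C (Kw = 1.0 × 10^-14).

B(OH)4- is the conjugate base of the weak acid B(OH)3.
Ka = 10^(−9.19) = 6.46 × 10^-10
Kb = Kw/Ka = 1.0×10^-14 / 6.46 × 10^-10 = 1.55 × 10^-5
Let x = [OH-] at equilibrium. Kb = x²/(0.232 − x).
Neglecting x in the denominator: x = √(1.55 × 10^-5 × 0.232) = 1.90 × 10^-3 M
Check: 0.82% ionized — well under 5%, approximation valid.
pOH = 2.72, so pH = 14.00 − pOH = 11.28

pH = 11.28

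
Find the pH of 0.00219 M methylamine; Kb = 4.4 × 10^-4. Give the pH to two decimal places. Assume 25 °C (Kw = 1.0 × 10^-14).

CH3NH2 + H2O ⇌ CH3NH3+ + OH-
Kb = [OH-]²/(0.00219 − [OH-]) = 4.4 × 10^-4
The 5% rule fails; solving [OH-]² + Kb·[OH-] − Kb·C₀ = 0 exactly:
[OH-] = (−Kb + √(Kb² + 4·Kb·C₀))/2 = 7.86 × 10^-4 M
pOH = 3.10, so pH = 14.00 − pOH = 10.90

pH = 10.90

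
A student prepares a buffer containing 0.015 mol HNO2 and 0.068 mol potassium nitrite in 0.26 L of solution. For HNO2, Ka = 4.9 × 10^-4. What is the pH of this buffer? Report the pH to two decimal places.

pH = 3.97

pKa = −log(4.9 × 10^-4) = 3.310
pH = pKa + log([A⁻]/[HA]) = 3.310 + log(0.068/0.015)
pH = 3.310 + (+0.656) = 3.97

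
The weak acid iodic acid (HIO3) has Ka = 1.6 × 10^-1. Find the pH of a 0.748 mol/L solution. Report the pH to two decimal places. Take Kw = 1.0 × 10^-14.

pH = 0.56

HIO3 ⇌ IO3- + H+
From the ICE table, Ka = [H+]²/(0.748 − [H+]) = 1.6 × 10^-1.
The 5% rule fails; solving [H+]² + Ka·[H+] − Ka·C₀ = 0 exactly:
[H+] = [−0.16 + √(0.16² + 0.479)]/2 = 2.75 × 10^-1 M
pH = −log(2.75 × 10^-1) = 0.56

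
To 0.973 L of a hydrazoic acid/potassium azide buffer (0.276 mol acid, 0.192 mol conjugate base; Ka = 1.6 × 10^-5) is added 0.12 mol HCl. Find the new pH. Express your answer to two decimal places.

After neutralization: n(HN3) = 0.396 mol, n(N3-) = 0.072 mol.
pKa = −log(1.6 × 10^-5) = 4.796
pH = pKa + log([A⁻]/[HA]) = 4.796 + log(0.072/0.396) = 4.796 -0.740

pH = 4.06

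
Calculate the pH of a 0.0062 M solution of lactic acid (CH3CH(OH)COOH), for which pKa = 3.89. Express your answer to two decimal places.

CH3CH(OH)COOH ⇌ CH3CH(OH)COO- + H+
Ka = 10^(−3.89) = 1.29 × 10^-4
From the ICE table, Ka = [H+]²/(0.0062 − [H+]) = 1.29 × 10^-4.
Here C₀/Ka ≈ 48.1, so the small-[H+] approximation fails. Use the quadratic:
[H+] = (−Ka + √(Ka² + 4·Ka·C₀))/2 = 8.32 × 10^-4 M
pH = −log[H+] = −log(8.32 × 10^-4) = 3.08

pH = 3.08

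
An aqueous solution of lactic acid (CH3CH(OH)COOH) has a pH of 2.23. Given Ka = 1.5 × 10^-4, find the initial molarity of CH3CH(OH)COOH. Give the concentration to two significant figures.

C₀ = 2.4 × 10^-1 M

[H+] = 10^(-2.23) = 5.89 × 10^-3 M = x
Ka = x²/(C₀ − x) ⇒ C₀ = x + x²/Ka
C₀ = 5.89 × 10^-3 + (5.89 × 10^-3)²/(1.5 × 10^-4) = 2.37 × 10^-1 M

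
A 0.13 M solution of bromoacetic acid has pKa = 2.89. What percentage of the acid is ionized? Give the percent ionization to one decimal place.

9.5%

BrCH2COOH ⇌ BrCH2COO- + H+; let x = [H+] at equilibrium.
Ka = 10^(−2.89) = 1.29 × 10^-3
Solve x² + 0.00129x − 0.000168 = 0 → x = 1.23 × 10^-2 M
% ionization = x/C₀ × 100% = 1.23 × 10^-2/0.13 × 100% = 9.5%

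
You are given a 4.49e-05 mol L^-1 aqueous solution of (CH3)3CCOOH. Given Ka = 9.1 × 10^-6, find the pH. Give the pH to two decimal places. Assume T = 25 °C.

(CH3)3CCOOH ⇌ (CH3)3CCOO- + H+
From the ICE table, Ka = [H+]²/(4.49e-05 − [H+]) = 9.1 × 10^-6.
The 5% rule fails; solving [H+]² + Ka·[H+] − Ka·C₀ = 0 exactly:
[H+] = (−Ka + √(Ka² + 4·Ka·C₀))/2 = 1.62 × 10^-5 M
pH = −log(1.62 × 10^-5) = 4.79

pH = 4.79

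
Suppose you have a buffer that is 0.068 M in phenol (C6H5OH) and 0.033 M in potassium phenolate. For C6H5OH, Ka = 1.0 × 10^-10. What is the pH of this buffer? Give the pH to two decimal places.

pKa = −log(1.0 × 10^-10) = 10.000
pH = pKa + log([A⁻]/[HA]) = 10.000 + log(0.033/0.068)
pH = 10.000 + (-0.314) = 9.69

pH = 9.69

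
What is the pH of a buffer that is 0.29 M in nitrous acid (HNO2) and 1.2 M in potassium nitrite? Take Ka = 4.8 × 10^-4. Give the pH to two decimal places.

pH = 3.94

pKa = −log(4.8 × 10^-4) = 3.319
Henderson–Hasselbalch: pH = pKa + log([NO2-]/[HNO2]) = 3.319 + log(1.2/0.29)
pH = 3.319 + (+0.617) = 3.94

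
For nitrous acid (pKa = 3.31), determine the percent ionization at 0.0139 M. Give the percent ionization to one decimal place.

HNO2 ⇌ NO2- + H+; let x = [H+] at equilibrium.
Ka = 10^(−3.31) = 4.90 × 10^-4
Solve x² + 0.00049x − 6.81e-06 = 0 → x = 2.38 × 10^-3 M
Fraction ionized = 2.38 × 10^-3 / 0.0139 = 0.1712 → 17.1%

17.1%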